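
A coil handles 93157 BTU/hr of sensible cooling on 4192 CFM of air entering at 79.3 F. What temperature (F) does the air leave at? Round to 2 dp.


dT = 93157/(1.08*4192) = 20.5765
T_leave = 79.3 - 20.5765 = 58.72 F

58.72 F


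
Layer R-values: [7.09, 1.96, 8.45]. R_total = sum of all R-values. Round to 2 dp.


R_total = 7.09 + 1.96 + 8.45 = 17.50

17.50


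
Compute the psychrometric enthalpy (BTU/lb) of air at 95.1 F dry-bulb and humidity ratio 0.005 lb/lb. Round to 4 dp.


h = 0.24*95.1 + 0.005*(1061+0.444*95.1) = 28.3401 BTU/lb

28.3401 BTU/lb


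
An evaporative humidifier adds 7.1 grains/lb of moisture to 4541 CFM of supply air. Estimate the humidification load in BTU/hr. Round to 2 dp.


Q = 0.68 * 4541 * 7.1 = 21923.95 BTU/hr

21923.95 BTU/hr


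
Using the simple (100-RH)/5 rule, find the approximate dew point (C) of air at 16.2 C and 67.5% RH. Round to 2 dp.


Td = 16.2 - (100-67.5)/5 = 9.70 C

9.70 C


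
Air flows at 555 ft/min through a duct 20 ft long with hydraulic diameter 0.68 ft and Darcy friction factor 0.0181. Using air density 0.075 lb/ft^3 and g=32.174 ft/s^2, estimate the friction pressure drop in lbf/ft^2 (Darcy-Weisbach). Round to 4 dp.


v_fps = 555/60 = 9.25 ft/s
dp = 0.0181*(20/0.68)*0.075*9.25^2/(2*32.174) = 0.0531 lbf/ft^2

0.0531 lbf/ft^2


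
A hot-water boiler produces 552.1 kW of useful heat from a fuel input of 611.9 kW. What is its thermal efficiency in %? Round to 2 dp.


eta = (552.1/611.9)*100 = 90.23 %

90.23 %


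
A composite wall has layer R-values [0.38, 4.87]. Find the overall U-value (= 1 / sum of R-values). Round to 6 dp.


R_total = 0.38 + 4.87 = 5.25
U = 1/5.25 = 0.190476

0.190476


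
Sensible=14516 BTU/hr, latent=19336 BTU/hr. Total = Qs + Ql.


Qt = 14516 + 19336 = 33852 BTU/hr

33852 BTU/hr


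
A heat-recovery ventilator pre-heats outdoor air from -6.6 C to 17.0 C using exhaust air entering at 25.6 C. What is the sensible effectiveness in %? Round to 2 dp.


eff = (17.0-(-6.6))/(25.6-(-6.6))*100 = 73.29 %

73.29 %


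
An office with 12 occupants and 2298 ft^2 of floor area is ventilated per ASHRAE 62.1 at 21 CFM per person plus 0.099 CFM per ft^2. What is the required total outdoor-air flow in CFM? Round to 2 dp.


Total = 12*21 + 2298*0.099 = 479.50 CFM

479.50 CFM


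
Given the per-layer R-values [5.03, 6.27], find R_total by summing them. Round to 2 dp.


R_total = 5.03 + 6.27 = 11.30

11.30


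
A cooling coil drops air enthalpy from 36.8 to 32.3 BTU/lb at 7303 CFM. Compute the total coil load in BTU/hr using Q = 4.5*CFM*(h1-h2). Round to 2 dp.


Q = 4.5 * 7303 * (36.8 - 32.3) = 147885.75 BTU/hr

147885.75 BTU/hr


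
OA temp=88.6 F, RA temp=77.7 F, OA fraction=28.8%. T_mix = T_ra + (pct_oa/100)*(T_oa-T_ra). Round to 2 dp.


T_mix = 77.7 + (28.8/100)*(88.6-77.7) = 80.84 F

80.84 F


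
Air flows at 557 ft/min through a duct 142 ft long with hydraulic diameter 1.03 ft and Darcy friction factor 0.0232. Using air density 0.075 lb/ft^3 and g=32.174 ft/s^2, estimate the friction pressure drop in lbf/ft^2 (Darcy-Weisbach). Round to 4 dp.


v_fps = 557/60 = 9.2833 ft/s
dp = 0.0232*(142/1.03)*0.075*9.2833^2/(2*32.174) = 0.3213 lbf/ft^2

0.3213 lbf/ft^2


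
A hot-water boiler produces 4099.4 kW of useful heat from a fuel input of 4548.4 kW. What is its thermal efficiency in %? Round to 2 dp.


eta = (4099.4/4548.4)*100 = 90.13 %

90.13 %


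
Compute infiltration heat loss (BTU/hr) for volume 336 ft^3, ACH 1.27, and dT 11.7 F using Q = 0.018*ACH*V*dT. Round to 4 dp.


Q = 0.018 * 1.27 * 336 * 11.7 = 89.8672 BTU/hr

89.8672 BTU/hr


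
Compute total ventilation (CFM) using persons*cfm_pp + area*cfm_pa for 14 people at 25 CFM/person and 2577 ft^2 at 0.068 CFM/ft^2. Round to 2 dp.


Total = 14*25 + 2577*0.068 = 525.24 CFM

525.24 CFM


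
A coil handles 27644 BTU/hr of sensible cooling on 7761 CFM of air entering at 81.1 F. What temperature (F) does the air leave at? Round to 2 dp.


dT = 27644/(1.08*7761) = 3.2981
T_leave = 81.1 - 3.2981 = 77.80 F

77.80 F


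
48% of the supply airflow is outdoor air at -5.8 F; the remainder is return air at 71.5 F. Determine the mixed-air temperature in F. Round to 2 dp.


T_mix = 0.48*(-5.8) + 0.52*71.5 = 34.40 F

34.40 F


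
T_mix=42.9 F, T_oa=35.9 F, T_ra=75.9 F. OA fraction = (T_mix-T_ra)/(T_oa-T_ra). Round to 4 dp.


frac = (42.9 - 75.9) / (35.9 - 75.9) = 0.8250

0.8250


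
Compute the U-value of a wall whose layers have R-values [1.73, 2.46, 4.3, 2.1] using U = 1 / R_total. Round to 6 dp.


R_total = 1.73 + 2.46 + 4.3 + 2.1 = 10.59
U = 1/10.59 = 0.094429

0.094429


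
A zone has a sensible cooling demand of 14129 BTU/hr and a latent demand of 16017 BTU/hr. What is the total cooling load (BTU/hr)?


Qt = 14129 + 16017 = 30146 BTU/hr

30146 BTU/hr


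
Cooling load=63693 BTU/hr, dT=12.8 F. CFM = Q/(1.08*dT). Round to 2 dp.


CFM = 63693 / (1.08 * 12.8) = 4607.42

4607.42 CFM


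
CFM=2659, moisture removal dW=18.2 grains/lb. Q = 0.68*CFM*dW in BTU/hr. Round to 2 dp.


Q = 0.68 * 2659 * 18.2 = 32907.78 BTU/hr

32907.78 BTU/hr


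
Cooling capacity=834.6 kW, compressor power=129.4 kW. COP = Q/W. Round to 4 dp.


COP = 834.6 / 129.4 = 6.4498

6.4498


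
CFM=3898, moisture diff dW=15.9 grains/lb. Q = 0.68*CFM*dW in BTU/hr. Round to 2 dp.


Q = 0.68 * 3898 * 15.9 = 42145.18 BTU/hr

42145.18 BTU/hr


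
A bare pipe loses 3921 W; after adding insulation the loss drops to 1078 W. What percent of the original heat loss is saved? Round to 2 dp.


Savings = ((3921-1078)/3921)*100 = 72.51 %

72.51 %


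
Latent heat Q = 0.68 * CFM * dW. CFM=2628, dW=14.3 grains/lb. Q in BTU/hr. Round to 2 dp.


Q = 0.68 * 2628 * 14.3 = 25554.67 BTU/hr

25554.67 BTU/hr


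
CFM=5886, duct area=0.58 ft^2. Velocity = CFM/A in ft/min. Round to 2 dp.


V = 5886 / 0.58 = 10148.28 ft/min

10148.28 ft/min


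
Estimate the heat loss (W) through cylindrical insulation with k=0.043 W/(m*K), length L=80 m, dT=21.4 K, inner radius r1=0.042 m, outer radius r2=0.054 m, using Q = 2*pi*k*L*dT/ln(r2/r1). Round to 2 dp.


Q = 2*pi*0.043*80*21.4/ln(0.054/0.042) = 1840.50 W

1840.50 W


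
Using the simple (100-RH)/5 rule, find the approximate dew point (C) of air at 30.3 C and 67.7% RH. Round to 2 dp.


Td = 30.3 - (100-67.7)/5 = 23.84 C

23.84 C


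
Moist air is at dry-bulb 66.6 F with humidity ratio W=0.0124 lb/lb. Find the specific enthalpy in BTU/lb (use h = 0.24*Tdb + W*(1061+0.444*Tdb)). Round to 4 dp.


h = 0.24*66.6 + 0.0124*(1061+0.444*66.6) = 29.5071 BTU/lb

29.5071 BTU/lb


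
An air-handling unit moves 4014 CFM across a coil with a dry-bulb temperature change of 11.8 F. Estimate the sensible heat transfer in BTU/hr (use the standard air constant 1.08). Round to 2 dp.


Q = 1.08 * 4014 * 11.8 = 51154.42 BTU/hr

51154.42 BTU/hr


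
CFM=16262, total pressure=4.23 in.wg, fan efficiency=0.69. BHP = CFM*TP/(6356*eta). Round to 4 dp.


BHP = 16262 * 4.23 / (6356 * 0.69) = 15.6849 hp

15.6849 hp


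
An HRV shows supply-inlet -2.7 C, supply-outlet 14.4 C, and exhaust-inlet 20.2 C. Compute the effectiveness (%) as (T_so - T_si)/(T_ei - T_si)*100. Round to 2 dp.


eff = (14.4-(-2.7))/(20.2-(-2.7))*100 = 74.67 %

74.67 %


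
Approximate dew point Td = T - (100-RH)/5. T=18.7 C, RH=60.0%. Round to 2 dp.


Td = 18.7 - (100-60.0)/5 = 10.70 C

10.70 C


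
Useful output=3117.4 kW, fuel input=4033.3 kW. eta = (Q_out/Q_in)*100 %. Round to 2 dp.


eta = (3117.4/4033.3)*100 = 77.29 %

77.29 %


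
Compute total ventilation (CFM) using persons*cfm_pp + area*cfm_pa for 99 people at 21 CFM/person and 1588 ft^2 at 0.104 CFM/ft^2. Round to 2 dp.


Total = 99*21 + 1588*0.104 = 2244.15 CFM

2244.15 CFM


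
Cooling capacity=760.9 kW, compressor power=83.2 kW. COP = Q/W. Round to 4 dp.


COP = 760.9 / 83.2 = 9.1454

9.1454


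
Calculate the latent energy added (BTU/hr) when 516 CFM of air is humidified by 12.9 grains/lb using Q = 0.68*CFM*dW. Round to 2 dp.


Q = 0.68 * 516 * 12.9 = 4526.35 BTU/hr

4526.35 BTU/hr


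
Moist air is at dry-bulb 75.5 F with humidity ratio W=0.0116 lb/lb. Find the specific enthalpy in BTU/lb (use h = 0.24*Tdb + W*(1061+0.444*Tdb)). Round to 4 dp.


h = 0.24*75.5 + 0.0116*(1061+0.444*75.5) = 30.8165 BTU/lb

30.8165 BTU/lb


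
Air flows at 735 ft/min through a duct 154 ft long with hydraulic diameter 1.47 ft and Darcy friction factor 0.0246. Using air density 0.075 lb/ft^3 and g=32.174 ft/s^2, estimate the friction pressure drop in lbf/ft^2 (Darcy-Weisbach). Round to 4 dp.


v_fps = 735/60 = 12.25 ft/s
dp = 0.0246*(154/1.47)*0.075*12.25^2/(2*32.174) = 0.4508 lbf/ft^2

0.4508 lbf/ft^2


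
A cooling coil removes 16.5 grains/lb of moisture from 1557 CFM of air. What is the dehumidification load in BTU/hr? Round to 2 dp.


Q = 0.68 * 1557 * 16.5 = 17469.54 BTU/hr

17469.54 BTU/hr


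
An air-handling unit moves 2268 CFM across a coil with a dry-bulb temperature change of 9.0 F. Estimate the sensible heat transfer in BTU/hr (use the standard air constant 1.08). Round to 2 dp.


Q = 1.08 * 2268 * 9.0 = 22044.96 BTU/hr

22044.96 BTU/hr


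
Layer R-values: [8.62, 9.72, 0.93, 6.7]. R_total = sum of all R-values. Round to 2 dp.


R_total = 8.62 + 9.72 + 0.93 + 6.7 = 25.97

25.97


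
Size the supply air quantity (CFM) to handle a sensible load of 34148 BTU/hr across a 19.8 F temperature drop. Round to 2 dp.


CFM = 34148 / (1.08 * 19.8) = 1596.89

1596.89 CFM


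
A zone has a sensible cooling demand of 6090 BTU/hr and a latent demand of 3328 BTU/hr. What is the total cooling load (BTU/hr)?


Qt = 6090 + 3328 = 9418 BTU/hr

9418 BTU/hr


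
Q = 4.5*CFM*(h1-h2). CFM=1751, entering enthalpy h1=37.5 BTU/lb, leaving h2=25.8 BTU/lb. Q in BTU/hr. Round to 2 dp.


Q = 4.5 * 1751 * (37.5 - 25.8) = 92190.15 BTU/hr

92190.15 BTU/hr


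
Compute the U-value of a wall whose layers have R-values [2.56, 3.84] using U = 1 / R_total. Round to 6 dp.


R_total = 2.56 + 3.84 = 6.40
U = 1/6.40 = 0.156250

0.156250


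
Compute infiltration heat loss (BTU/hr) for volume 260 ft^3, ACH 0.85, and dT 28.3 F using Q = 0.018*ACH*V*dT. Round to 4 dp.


Q = 0.018 * 0.85 * 260 * 28.3 = 112.5774 BTU/hr

112.5774 BTU/hr


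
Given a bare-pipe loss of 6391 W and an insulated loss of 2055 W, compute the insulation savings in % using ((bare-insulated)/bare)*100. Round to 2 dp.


Savings = ((6391-2055)/6391)*100 = 67.85 %

67.85 %


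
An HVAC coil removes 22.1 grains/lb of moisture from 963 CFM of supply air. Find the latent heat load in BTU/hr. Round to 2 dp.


Q = 0.68 * 963 * 22.1 = 14471.96 BTU/hr

14471.96 BTU/hr


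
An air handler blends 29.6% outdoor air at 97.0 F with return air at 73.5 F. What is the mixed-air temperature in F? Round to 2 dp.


T_mix = 73.5 + (29.6/100)*(97.0-73.5) = 80.46 F

80.46 F


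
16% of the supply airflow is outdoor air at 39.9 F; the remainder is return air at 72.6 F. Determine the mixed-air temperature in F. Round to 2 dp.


T_mix = 0.16*39.9 + 0.84*72.6 = 67.37 F

67.37 F


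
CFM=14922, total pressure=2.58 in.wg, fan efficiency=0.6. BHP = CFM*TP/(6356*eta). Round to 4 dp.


BHP = 14922 * 2.58 / (6356 * 0.6) = 10.0951 hp

10.0951 hp


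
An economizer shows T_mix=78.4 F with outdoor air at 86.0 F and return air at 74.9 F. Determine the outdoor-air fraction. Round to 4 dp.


frac = (78.4 - 74.9) / (86.0 - 74.9) = 0.3153

0.3153


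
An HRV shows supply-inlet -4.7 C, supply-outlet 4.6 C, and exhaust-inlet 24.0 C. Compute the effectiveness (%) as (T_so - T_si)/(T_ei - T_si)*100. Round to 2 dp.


eff = (4.6-(-4.7))/(24.0-(-4.7))*100 = 32.40 %

32.40 %


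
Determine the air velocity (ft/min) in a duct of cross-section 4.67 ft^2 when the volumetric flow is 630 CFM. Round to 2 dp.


V = 630 / 4.67 = 134.90 ft/min

134.90 ft/min


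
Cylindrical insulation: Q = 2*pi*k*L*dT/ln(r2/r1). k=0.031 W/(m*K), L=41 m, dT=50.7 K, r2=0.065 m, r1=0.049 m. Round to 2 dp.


Q = 2*pi*0.031*41*50.7/ln(0.065/0.049) = 1432.89 W

1432.89 W


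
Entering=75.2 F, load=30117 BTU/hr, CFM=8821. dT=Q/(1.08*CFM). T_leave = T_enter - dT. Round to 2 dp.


dT = 30117/(1.08*8821) = 3.1613
T_leave = 75.2 - 3.1613 = 72.04 F

72.04 F


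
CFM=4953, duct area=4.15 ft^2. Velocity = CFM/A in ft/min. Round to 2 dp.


V = 4953 / 4.15 = 1193.49 ft/min

1193.49 ft/min


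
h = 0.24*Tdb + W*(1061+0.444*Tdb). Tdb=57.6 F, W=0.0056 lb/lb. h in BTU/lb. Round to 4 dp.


h = 0.24*57.6 + 0.0056*(1061+0.444*57.6) = 19.9088 BTU/lb

19.9088 BTU/lb


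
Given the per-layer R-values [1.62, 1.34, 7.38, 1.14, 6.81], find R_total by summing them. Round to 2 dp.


R_total = 1.62 + 1.34 + 7.38 + 1.14 + 6.81 = 18.29

18.29


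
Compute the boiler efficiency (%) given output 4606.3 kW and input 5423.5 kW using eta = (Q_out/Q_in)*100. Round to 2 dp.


eta = (4606.3/5423.5)*100 = 84.93 %

84.93 %


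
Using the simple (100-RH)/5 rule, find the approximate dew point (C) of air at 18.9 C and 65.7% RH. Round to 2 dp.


Td = 18.9 - (100-65.7)/5 = 12.04 C

12.04 C


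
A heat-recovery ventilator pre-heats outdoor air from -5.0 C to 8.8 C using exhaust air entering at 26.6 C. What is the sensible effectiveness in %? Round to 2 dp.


eff = (8.8-(-5.0))/(26.6-(-5.0))*100 = 43.67 %

43.67 %


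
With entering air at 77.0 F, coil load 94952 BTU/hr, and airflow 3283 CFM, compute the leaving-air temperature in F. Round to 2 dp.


dT = 94952/(1.08*3283) = 26.7799
T_leave = 77.0 - 26.7799 = 50.22 F

50.22 F


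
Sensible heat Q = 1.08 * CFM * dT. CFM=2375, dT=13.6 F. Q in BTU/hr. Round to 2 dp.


Q = 1.08 * 2375 * 13.6 = 34884.00 BTU/hr

34884.00 BTU/hr


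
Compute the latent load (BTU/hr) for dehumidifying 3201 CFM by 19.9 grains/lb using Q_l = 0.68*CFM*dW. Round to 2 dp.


Q = 0.68 * 3201 * 19.9 = 43315.93 BTU/hr

43315.93 BTU/hr


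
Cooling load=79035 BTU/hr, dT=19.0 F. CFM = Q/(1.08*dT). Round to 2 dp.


CFM = 79035 / (1.08 * 19.0) = 3851.61

3851.61 CFM


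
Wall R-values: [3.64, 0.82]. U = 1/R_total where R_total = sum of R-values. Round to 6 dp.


R_total = 3.64 + 0.82 = 4.46
U = 1/4.46 = 0.224215

0.224215


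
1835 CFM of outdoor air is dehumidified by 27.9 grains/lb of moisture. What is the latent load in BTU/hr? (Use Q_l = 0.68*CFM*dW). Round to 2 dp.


Q = 0.68 * 1835 * 27.9 = 34813.62 BTU/hr

34813.62 BTU/hr


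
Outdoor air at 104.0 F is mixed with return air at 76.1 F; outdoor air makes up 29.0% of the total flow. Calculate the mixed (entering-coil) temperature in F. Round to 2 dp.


T_mix = 76.1 + (29.0/100)*(104.0-76.1) = 84.19 F

84.19 F


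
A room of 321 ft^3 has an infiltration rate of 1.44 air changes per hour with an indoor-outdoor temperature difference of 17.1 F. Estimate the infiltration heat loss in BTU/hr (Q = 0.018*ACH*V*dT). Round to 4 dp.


Q = 0.018 * 1.44 * 321 * 17.1 = 142.2775 BTU/hr

142.2775 BTU/hr


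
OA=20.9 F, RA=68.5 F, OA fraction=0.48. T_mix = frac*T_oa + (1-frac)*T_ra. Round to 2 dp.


T_mix = 0.48*20.9 + 0.52*68.5 = 45.65 F

45.65 F


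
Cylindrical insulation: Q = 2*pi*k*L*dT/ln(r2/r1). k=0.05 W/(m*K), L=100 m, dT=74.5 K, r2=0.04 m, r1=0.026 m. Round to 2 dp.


Q = 2*pi*0.05*100*74.5/ln(0.04/0.026) = 5433.10 W

5433.10 W


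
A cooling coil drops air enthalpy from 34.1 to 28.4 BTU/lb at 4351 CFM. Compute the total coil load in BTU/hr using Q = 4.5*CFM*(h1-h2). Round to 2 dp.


Q = 4.5 * 4351 * (34.1 - 28.4) = 111603.15 BTU/hr

111603.15 BTU/hr


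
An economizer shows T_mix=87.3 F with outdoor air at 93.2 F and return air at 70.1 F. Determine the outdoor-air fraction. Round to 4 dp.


frac = (87.3 - 70.1) / (93.2 - 70.1) = 0.7446

0.7446


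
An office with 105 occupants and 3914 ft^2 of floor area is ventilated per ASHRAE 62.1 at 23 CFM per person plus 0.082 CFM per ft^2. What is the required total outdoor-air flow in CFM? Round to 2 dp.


Total = 105*23 + 3914*0.082 = 2735.95 CFM

2735.95 CFM


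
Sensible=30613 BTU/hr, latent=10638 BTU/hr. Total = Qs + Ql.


Qt = 30613 + 10638 = 41251 BTU/hr

41251 BTU/hr


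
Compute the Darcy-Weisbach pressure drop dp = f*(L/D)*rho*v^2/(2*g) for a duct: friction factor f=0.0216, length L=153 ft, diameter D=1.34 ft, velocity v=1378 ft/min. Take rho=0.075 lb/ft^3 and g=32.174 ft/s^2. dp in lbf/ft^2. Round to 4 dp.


v_fps = 1378/60 = 22.9667 ft/s
dp = 0.0216*(153/1.34)*0.075*22.9667^2/(2*32.174) = 1.5162 lbf/ft^2

1.5162 lbf/ft^2


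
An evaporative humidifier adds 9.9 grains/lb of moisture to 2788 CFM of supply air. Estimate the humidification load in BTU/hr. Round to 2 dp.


Q = 0.68 * 2788 * 9.9 = 18768.82 BTU/hr

18768.82 BTU/hr


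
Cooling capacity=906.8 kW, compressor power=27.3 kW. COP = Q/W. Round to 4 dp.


COP = 906.8 / 27.3 = 33.2161

33.2161


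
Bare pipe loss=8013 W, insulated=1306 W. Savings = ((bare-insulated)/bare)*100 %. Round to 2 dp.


Savings = ((8013-1306)/8013)*100 = 83.70 %

83.70 %


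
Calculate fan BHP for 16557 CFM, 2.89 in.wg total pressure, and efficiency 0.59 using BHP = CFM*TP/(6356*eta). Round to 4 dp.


BHP = 16557 * 2.89 / (6356 * 0.59) = 12.7598 hp

12.7598 hp


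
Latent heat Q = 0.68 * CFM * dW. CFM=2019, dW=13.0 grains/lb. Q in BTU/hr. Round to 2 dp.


Q = 0.68 * 2019 * 13.0 = 17847.96 BTU/hr

17847.96 BTU/hr


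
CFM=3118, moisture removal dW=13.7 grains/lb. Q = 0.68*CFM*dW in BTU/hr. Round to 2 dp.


Q = 0.68 * 3118 * 13.7 = 29047.29 BTU/hr

29047.29 BTU/hr


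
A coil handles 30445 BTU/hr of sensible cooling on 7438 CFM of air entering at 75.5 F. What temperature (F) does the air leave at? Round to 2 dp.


dT = 30445/(1.08*7438) = 3.7900
T_leave = 75.5 - 3.7900 = 71.71 F

71.71 F


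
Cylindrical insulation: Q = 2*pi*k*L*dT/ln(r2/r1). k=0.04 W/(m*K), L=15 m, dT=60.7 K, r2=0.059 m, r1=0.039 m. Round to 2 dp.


Q = 2*pi*0.04*15*60.7/ln(0.059/0.039) = 552.77 W

552.77 W


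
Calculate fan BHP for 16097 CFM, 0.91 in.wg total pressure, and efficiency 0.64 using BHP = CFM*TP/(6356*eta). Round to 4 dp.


BHP = 16097 * 0.91 / (6356 * 0.64) = 3.6010 hp

3.6010 hp


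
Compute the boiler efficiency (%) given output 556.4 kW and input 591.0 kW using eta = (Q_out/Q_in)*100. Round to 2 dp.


eta = (556.4/591.0)*100 = 94.15 %

94.15 %


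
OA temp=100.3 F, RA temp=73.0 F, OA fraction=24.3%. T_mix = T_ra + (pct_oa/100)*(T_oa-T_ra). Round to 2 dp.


T_mix = 73.0 + (24.3/100)*(100.3-73.0) = 79.63 F

79.63 F


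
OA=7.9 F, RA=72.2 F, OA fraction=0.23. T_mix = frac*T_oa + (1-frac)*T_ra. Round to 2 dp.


T_mix = 0.23*7.9 + 0.77*72.2 = 57.41 F

57.41 F


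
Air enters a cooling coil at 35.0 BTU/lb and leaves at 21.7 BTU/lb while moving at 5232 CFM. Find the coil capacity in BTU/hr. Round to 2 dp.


Q = 4.5 * 5232 * (35.0 - 21.7) = 313135.20 BTU/hr

313135.20 BTU/hr


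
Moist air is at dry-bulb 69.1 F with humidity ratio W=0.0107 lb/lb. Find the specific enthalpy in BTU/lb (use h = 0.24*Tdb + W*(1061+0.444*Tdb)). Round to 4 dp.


h = 0.24*69.1 + 0.0107*(1061+0.444*69.1) = 28.2650 BTU/lb

28.2650 BTU/lb


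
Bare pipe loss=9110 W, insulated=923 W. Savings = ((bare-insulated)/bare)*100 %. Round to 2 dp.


Savings = ((9110-923)/9110)*100 = 89.87 %

89.87 %


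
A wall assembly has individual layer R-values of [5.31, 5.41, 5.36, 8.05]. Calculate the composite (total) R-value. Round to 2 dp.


R_total = 5.31 + 5.41 + 5.36 + 8.05 = 24.13

24.13


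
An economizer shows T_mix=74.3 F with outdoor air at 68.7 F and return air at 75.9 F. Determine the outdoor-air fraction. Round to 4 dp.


frac = (74.3 - 75.9) / (68.7 - 75.9) = 0.2222

0.2222


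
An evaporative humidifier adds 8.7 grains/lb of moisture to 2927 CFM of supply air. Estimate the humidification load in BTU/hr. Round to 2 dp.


Q = 0.68 * 2927 * 8.7 = 17316.13 BTU/hr

17316.13 BTU/hr


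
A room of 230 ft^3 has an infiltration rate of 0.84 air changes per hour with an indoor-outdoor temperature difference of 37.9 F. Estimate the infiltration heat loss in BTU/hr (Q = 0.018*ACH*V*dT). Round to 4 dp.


Q = 0.018 * 0.84 * 230 * 37.9 = 131.8010 BTU/hr

131.8010 BTU/hr


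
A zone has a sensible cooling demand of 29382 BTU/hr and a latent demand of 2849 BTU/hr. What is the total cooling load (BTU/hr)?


Qt = 29382 + 2849 = 32231 BTU/hr

32231 BTU/hr


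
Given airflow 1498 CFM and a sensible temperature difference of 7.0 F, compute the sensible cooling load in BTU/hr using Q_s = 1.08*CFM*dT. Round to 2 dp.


Q = 1.08 * 1498 * 7.0 = 11324.88 BTU/hr

11324.88 BTU/hr


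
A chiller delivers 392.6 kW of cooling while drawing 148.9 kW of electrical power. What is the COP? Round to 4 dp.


COP = 392.6 / 148.9 = 2.6367

2.6367


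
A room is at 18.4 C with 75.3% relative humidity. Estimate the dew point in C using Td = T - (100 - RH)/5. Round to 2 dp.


Td = 18.4 - (100-75.3)/5 = 13.46 C

13.46 C


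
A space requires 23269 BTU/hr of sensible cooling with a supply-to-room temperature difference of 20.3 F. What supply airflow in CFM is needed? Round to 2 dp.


CFM = 23269 / (1.08 * 20.3) = 1061.35

1061.35 CFM


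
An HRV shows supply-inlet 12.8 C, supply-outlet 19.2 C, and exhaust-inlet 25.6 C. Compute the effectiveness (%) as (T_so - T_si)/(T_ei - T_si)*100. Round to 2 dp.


eff = (19.2-12.8)/(25.6-12.8)*100 = 50.00 %

50.00 %


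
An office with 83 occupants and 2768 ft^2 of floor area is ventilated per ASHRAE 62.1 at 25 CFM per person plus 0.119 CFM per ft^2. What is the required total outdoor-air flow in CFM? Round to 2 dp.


Total = 83*25 + 2768*0.119 = 2404.39 CFM

2404.39 CFM


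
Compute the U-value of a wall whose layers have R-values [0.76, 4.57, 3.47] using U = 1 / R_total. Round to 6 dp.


R_total = 0.76 + 4.57 + 3.47 = 8.80
U = 1/8.80 = 0.113636

0.113636


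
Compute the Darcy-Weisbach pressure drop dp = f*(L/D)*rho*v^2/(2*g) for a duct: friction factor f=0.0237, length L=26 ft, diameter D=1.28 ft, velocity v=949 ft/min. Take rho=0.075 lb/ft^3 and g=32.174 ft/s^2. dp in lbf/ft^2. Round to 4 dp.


v_fps = 949/60 = 15.8167 ft/s
dp = 0.0237*(26/1.28)*0.075*15.8167^2/(2*32.174) = 0.1404 lbf/ft^2

0.1404 lbf/ft^2


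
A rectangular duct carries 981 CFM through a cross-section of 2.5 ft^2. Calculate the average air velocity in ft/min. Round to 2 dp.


V = 981 / 2.5 = 392.40 ft/min

392.40 ft/min


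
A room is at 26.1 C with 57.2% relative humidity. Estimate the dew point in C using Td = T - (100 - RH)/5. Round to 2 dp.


Td = 26.1 - (100-57.2)/5 = 17.54 C

17.54 C


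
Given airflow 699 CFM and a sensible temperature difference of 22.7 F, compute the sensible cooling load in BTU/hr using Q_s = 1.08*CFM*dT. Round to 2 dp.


Q = 1.08 * 699 * 22.7 = 17136.68 BTU/hr

17136.68 BTU/hr


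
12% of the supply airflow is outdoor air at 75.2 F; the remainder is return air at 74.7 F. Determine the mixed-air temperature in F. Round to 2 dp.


T_mix = 0.12*75.2 + 0.88*74.7 = 74.76 F

74.76 F


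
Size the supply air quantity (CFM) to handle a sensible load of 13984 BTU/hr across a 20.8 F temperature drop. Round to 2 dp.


CFM = 13984 / (1.08 * 20.8) = 622.51

622.51 CFM


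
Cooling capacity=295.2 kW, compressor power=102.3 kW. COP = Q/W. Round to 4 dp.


COP = 295.2 / 102.3 = 2.8856

2.8856


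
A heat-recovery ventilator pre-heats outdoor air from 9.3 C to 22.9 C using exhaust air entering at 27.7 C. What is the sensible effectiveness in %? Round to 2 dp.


eff = (22.9-9.3)/(27.7-9.3)*100 = 73.91 %

73.91 %


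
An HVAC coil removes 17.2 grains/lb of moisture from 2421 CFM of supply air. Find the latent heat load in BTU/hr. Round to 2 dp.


Q = 0.68 * 2421 * 17.2 = 28316.02 BTU/hr

28316.02 BTU/hr


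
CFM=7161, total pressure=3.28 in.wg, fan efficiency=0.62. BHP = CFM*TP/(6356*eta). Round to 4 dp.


BHP = 7161 * 3.28 / (6356 * 0.62) = 5.9604 hp

5.9604 hp


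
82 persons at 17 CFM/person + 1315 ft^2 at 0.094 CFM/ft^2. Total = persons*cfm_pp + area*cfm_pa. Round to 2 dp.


Total = 82*17 + 1315*0.094 = 1517.61 CFM

1517.61 CFM


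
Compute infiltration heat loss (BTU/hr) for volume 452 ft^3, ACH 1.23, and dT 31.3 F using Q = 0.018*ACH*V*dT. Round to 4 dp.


Q = 0.018 * 1.23 * 452 * 31.3 = 313.2279 BTU/hr

313.2279 BTU/hr


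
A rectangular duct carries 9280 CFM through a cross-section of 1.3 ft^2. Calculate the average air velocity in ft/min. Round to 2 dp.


V = 9280 / 1.3 = 7138.46 ft/min

7138.46 ft/min


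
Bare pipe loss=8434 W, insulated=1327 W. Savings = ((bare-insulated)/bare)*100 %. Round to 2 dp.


Savings = ((8434-1327)/8434)*100 = 84.27 %

84.27 %


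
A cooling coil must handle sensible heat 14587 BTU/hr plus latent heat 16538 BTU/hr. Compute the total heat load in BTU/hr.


Qt = 14587 + 16538 = 31125 BTU/hr

31125 BTU/hr


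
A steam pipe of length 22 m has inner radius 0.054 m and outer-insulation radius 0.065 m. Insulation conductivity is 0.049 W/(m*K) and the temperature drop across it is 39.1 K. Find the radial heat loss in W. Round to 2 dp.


Q = 2*pi*0.049*22*39.1/ln(0.065/0.054) = 1428.43 W

1428.43 W


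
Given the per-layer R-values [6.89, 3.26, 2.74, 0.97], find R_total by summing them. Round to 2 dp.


R_total = 6.89 + 3.26 + 2.74 + 0.97 = 13.86

13.86


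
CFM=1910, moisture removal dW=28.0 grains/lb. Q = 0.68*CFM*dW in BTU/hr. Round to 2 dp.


Q = 0.68 * 1910 * 28.0 = 36366.40 BTU/hr

36366.40 BTU/hr


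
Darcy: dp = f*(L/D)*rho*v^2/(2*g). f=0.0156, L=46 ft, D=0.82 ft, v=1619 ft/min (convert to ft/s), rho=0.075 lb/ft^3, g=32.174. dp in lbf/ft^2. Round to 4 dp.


v_fps = 1619/60 = 26.9833 ft/s
dp = 0.0156*(46/0.82)*0.075*26.9833^2/(2*32.174) = 0.7427 lbf/ft^2

0.7427 lbf/ft^2


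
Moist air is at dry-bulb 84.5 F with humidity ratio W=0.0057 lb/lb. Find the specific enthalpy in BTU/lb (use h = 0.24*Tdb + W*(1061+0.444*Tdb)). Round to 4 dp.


h = 0.24*84.5 + 0.0057*(1061+0.444*84.5) = 26.5416 BTU/lb

26.5416 BTU/lb


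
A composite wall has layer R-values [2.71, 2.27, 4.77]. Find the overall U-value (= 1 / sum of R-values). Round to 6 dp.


R_total = 2.71 + 2.27 + 4.77 = 9.75
U = 1/9.75 = 0.102564

0.102564


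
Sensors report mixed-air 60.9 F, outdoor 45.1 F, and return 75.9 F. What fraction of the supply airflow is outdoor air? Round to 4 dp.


frac = (60.9 - 75.9) / (45.1 - 75.9) = 0.4870

0.4870


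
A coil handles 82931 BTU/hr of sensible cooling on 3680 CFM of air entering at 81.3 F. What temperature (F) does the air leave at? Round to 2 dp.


dT = 82931/(1.08*3680) = 20.8663
T_leave = 81.3 - 20.8663 = 60.43 F

60.43 F


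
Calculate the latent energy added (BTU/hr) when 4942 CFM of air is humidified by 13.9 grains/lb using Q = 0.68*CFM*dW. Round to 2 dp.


Q = 0.68 * 4942 * 13.9 = 46711.78 BTU/hr

46711.78 BTU/hr


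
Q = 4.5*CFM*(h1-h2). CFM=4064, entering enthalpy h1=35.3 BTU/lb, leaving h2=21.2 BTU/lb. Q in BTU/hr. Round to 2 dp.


Q = 4.5 * 4064 * (35.3 - 21.2) = 257860.80 BTU/hr

257860.80 BTU/hr


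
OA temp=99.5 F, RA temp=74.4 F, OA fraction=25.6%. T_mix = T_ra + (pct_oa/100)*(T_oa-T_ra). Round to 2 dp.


T_mix = 74.4 + (25.6/100)*(99.5-74.4) = 80.83 F

80.83 F


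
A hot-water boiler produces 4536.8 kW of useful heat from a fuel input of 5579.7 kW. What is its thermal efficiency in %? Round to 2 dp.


eta = (4536.8/5579.7)*100 = 81.31 %

81.31 %


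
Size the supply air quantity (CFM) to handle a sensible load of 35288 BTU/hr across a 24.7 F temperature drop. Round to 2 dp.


CFM = 35288 / (1.08 * 24.7) = 1322.84

1322.84 CFM


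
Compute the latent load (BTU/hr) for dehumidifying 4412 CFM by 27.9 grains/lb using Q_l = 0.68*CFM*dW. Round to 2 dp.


Q = 0.68 * 4412 * 27.9 = 83704.46 BTU/hr

83704.46 BTU/hr


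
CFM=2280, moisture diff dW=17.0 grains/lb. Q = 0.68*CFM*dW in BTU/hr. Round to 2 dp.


Q = 0.68 * 2280 * 17.0 = 26356.80 BTU/hr

26356.80 BTU/hr


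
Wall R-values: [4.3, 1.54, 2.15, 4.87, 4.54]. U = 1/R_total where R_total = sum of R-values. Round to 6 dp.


R_total = 4.3 + 1.54 + 2.15 + 4.87 + 4.54 = 17.40
U = 1/17.40 = 0.057471

0.057471


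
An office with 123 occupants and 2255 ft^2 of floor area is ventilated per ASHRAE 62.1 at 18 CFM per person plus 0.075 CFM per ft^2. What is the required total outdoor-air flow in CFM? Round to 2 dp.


Total = 123*18 + 2255*0.075 = 2383.13 CFM

2383.13 CFM


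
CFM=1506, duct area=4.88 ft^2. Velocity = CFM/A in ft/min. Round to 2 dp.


V = 1506 / 4.88 = 308.61 ft/min

308.61 ft/min


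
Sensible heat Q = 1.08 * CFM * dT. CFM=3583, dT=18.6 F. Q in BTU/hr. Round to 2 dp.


Q = 1.08 * 3583 * 18.6 = 71975.30 BTU/hr

71975.30 BTU/hr


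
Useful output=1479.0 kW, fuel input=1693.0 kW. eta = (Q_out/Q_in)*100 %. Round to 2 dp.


eta = (1479.0/1693.0)*100 = 87.36 %

87.36 %


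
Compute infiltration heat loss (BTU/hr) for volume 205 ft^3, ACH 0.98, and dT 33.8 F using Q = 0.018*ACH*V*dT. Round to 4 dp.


Q = 0.018 * 0.98 * 205 * 33.8 = 122.2276 BTU/hr

122.2276 BTU/hr


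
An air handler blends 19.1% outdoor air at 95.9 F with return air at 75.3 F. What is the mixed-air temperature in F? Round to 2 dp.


T_mix = 75.3 + (19.1/100)*(95.9-75.3) = 79.23 F

79.23 F


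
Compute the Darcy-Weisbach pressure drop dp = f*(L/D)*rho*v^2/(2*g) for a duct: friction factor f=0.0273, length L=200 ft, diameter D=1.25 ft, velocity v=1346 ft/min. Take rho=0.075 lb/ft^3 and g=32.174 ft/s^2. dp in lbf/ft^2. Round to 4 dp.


v_fps = 1346/60 = 22.4333 ft/s
dp = 0.0273*(200/1.25)*0.075*22.4333^2/(2*32.174) = 2.5621 lbf/ft^2

2.5621 lbf/ft^2


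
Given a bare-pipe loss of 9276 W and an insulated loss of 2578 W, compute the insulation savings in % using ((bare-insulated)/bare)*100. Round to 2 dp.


Savings = ((9276-2578)/9276)*100 = 72.21 %

72.21 %


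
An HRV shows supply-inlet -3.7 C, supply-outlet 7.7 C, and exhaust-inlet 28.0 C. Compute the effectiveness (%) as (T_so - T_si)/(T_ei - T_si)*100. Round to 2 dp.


eff = (7.7-(-3.7))/(28.0-(-3.7))*100 = 35.96 %

35.96 %


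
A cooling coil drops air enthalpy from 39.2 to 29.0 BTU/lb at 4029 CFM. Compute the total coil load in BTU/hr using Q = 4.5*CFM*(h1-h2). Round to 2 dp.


Q = 4.5 * 4029 * (39.2 - 29.0) = 184931.10 BTU/hr

184931.10 BTU/hr


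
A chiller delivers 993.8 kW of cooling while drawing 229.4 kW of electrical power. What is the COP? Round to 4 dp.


COP = 993.8 / 229.4 = 4.3322

4.3322


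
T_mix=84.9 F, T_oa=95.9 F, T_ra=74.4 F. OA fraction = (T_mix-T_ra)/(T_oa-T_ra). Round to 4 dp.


frac = (84.9 - 74.4) / (95.9 - 74.4) = 0.4884

0.4884


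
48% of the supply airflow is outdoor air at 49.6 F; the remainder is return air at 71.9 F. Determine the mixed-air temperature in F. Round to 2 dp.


T_mix = 0.48*49.6 + 0.52*71.9 = 61.20 F

61.20 F


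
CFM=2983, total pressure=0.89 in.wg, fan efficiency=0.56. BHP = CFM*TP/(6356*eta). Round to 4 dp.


BHP = 2983 * 0.89 / (6356 * 0.56) = 0.7459 hp

0.7459 hp


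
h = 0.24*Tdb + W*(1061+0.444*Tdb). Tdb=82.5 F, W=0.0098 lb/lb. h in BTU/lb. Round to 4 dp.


h = 0.24*82.5 + 0.0098*(1061+0.444*82.5) = 30.5568 BTU/lb

30.5568 BTU/lb


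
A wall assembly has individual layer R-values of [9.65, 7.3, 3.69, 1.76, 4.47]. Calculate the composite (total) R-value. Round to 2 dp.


R_total = 9.65 + 7.3 + 3.69 + 1.76 + 4.47 = 26.87

26.87


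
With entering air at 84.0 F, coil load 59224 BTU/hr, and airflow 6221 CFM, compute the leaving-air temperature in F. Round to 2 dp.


dT = 59224/(1.08*6221) = 8.8148
T_leave = 84.0 - 8.8148 = 75.19 F

75.19 F


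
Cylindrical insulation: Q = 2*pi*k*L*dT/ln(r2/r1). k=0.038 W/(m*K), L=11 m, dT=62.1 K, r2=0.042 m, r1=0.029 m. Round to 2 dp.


Q = 2*pi*0.038*11*62.1/ln(0.042/0.029) = 440.36 W

440.36 W


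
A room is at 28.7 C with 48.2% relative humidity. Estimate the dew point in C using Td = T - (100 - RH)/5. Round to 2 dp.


Td = 28.7 - (100-48.2)/5 = 18.34 C

18.34 C


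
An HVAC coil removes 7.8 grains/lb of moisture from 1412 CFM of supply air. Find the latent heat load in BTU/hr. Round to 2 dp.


Q = 0.68 * 1412 * 7.8 = 7489.25 BTU/hr

7489.25 BTU/hr


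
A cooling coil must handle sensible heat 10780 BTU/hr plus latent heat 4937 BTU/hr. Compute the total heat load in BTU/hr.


Qt = 10780 + 4937 = 15717 BTU/hr

15717 BTU/hr


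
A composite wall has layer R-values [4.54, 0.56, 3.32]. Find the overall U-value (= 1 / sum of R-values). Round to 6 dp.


R_total = 4.54 + 0.56 + 3.32 = 8.42
U = 1/8.42 = 0.118765

0.118765


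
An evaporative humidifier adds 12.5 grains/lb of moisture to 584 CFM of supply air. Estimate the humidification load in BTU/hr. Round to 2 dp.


Q = 0.68 * 584 * 12.5 = 4964.00 BTU/hr

4964.00 BTU/hr


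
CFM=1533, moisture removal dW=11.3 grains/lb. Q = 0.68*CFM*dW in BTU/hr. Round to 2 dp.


Q = 0.68 * 1533 * 11.3 = 11779.57 BTU/hr

11779.57 BTU/hr


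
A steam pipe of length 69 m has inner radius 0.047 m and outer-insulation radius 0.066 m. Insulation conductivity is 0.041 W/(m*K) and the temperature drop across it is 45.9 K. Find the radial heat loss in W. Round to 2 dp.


Q = 2*pi*0.041*69*45.9/ln(0.066/0.047) = 2403.13 W

2403.13 W


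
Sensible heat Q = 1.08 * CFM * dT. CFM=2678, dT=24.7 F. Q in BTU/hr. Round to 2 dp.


Q = 1.08 * 2678 * 24.7 = 71438.33 BTU/hr

71438.33 BTU/hr


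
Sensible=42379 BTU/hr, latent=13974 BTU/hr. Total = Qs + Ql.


Qt = 42379 + 13974 = 56353 BTU/hr

56353 BTU/hr


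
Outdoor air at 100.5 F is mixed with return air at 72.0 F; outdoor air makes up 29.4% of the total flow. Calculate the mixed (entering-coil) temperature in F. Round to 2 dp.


T_mix = 72.0 + (29.4/100)*(100.5-72.0) = 80.38 F

80.38 F


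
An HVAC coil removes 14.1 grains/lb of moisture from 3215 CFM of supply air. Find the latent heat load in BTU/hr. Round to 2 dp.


Q = 0.68 * 3215 * 14.1 = 30825.42 BTU/hr

30825.42 BTU/hr


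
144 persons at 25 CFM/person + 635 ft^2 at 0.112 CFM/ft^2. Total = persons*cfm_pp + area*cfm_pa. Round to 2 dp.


Total = 144*25 + 635*0.112 = 3671.12 CFM

3671.12 CFM


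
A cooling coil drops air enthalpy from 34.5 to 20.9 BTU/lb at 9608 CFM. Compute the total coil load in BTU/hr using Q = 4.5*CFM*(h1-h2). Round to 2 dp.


Q = 4.5 * 9608 * (34.5 - 20.9) = 588009.60 BTU/hr

588009.60 BTU/hr


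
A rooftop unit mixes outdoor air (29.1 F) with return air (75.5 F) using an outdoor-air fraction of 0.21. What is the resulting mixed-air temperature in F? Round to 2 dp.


T_mix = 0.21*29.1 + 0.79*75.5 = 65.76 F

65.76 F


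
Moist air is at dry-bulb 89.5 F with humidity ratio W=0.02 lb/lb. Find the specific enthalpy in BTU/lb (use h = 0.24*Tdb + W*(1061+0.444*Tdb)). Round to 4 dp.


h = 0.24*89.5 + 0.02*(1061+0.444*89.5) = 43.4948 BTU/lb

43.4948 BTU/lb


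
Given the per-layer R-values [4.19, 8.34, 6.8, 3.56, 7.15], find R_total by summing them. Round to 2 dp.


R_total = 4.19 + 8.34 + 6.8 + 3.56 + 7.15 = 30.04

30.04


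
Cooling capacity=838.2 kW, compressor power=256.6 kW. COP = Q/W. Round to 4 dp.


COP = 838.2 / 256.6 = 3.2666

3.2666


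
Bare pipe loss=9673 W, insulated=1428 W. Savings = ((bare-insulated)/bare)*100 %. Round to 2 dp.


Savings = ((9673-1428)/9673)*100 = 85.24 %

85.24 %


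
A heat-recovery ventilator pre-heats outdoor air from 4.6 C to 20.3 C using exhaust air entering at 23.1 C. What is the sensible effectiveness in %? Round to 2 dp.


eff = (20.3-4.6)/(23.1-4.6)*100 = 84.86 %

84.86 %


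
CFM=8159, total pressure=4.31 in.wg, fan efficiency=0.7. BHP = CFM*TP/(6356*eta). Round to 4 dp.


BHP = 8159 * 4.31 / (6356 * 0.7) = 7.9037 hp

7.9037 hp


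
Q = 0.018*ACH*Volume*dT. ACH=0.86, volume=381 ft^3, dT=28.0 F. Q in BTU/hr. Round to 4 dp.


Q = 0.018 * 0.86 * 381 * 28.0 = 165.1406 BTU/hr

165.1406 BTU/hr


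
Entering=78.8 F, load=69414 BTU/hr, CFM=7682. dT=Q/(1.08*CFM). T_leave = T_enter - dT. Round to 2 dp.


dT = 69414/(1.08*7682) = 8.3666
T_leave = 78.8 - 8.3666 = 70.43 F

70.43 F


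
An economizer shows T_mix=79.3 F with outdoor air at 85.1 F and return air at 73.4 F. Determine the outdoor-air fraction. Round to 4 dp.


frac = (79.3 - 73.4) / (85.1 - 73.4) = 0.5043

0.5043


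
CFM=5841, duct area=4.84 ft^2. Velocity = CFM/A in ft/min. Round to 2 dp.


V = 5841 / 4.84 = 1206.82 ft/min

1206.82 ft/min


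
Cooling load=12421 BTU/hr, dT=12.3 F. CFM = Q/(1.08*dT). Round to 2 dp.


CFM = 12421 / (1.08 * 12.3) = 935.03

935.03 CFM


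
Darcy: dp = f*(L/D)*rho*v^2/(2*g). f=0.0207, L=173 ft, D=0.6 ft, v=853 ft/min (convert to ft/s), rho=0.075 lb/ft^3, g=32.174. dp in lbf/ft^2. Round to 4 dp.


v_fps = 853/60 = 14.2167 ft/s
dp = 0.0207*(173/0.6)*0.075*14.2167^2/(2*32.174) = 1.4060 lbf/ft^2

1.4060 lbf/ft^2


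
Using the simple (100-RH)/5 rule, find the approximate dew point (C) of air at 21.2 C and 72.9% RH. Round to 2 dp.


Td = 21.2 - (100-72.9)/5 = 15.78 C

15.78 C


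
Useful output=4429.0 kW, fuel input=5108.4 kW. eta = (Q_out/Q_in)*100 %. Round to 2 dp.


eta = (4429.0/5108.4)*100 = 86.70 %

86.70 %


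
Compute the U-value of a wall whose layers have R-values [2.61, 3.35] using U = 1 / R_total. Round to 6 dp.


R_total = 2.61 + 3.35 = 5.96
U = 1/5.96 = 0.167785

0.167785


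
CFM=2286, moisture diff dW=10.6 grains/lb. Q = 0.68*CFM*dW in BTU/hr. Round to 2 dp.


Q = 0.68 * 2286 * 10.6 = 16477.49 BTU/hr

16477.49 BTU/hr


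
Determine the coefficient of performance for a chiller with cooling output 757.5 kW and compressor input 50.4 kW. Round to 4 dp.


COP = 757.5 / 50.4 = 15.0298

15.0298


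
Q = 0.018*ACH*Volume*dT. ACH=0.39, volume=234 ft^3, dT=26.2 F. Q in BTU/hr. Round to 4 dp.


Q = 0.018 * 0.39 * 234 * 26.2 = 43.0382 BTU/hr

43.0382 BTU/hr


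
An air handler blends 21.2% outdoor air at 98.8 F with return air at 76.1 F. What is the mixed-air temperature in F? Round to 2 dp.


T_mix = 76.1 + (21.2/100)*(98.8-76.1) = 80.91 F

80.91 F


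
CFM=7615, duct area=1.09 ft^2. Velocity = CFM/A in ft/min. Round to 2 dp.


V = 7615 / 1.09 = 6986.24 ft/min

6986.24 ft/min


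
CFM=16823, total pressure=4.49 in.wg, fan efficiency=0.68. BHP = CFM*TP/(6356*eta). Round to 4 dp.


BHP = 16823 * 4.49 / (6356 * 0.68) = 17.4766 hp

17.4766 hp


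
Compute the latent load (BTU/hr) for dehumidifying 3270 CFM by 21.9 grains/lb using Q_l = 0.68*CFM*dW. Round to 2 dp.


Q = 0.68 * 3270 * 21.9 = 48696.84 BTU/hr

48696.84 BTU/hr


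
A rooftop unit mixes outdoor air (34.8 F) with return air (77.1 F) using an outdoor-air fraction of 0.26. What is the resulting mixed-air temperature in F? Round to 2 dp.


T_mix = 0.26*34.8 + 0.74*77.1 = 66.10 F

66.10 F


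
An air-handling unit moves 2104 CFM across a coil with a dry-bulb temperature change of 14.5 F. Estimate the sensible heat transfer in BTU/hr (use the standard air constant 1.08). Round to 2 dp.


Q = 1.08 * 2104 * 14.5 = 32948.64 BTU/hr

32948.64 BTU/hr


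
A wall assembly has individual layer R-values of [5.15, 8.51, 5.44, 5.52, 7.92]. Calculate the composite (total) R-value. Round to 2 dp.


R_total = 5.15 + 8.51 + 5.44 + 5.52 + 7.92 = 32.54

32.54


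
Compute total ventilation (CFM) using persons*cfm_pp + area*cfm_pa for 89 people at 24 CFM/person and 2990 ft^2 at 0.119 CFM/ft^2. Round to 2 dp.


Total = 89*24 + 2990*0.119 = 2491.81 CFM

2491.81 CFM
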